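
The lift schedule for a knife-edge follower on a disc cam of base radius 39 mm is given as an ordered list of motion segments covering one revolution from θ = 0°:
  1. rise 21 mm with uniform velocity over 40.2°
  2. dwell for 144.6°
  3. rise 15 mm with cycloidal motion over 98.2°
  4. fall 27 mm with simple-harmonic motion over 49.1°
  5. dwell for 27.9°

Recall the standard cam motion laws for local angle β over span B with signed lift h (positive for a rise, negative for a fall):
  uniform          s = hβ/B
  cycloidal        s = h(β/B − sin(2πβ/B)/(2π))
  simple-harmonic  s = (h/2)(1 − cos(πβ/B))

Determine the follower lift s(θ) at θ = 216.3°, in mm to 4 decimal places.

seg 1 [0°–40.2°] uniform, h=21: full span → s += 21 → s = 21.0000
seg 2 [40.2°–184.8°] dwell: s stays 21.0000
seg 3 [184.8°–283°] cycloidal, h=15: θ=216.3° here. β=31.5, B=98.2. 15·(0.3208 − sin(2π·0.3208)/(2π)) = 2.6565 → s = 23.6565

23.6565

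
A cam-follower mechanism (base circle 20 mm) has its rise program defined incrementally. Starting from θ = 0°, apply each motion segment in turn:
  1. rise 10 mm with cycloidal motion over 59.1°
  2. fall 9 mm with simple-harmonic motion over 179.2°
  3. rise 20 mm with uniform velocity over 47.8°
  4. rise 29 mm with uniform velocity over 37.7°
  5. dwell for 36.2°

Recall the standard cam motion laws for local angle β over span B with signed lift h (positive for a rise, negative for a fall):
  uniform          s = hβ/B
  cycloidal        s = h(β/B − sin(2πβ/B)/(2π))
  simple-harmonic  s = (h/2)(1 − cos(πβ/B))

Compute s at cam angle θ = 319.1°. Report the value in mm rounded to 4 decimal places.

seg 1 [0°–59.1°] cycloidal, h=10: full span → s += 10 → s = 10.0000
seg 2 [59.1°–238.3°] simple-harmonic, h=-9: full span → s += -9 → s = 1.0000
seg 3 [238.3°–286.1°] uniform, h=20: full span → s += 20 → s = 21.0000
seg 4 [286.1°–323.8°] uniform, h=29: θ=319.1° here. β=33, B=37.7. 29·33/37.7 = 25.3846 → s = 46.3846

46.3846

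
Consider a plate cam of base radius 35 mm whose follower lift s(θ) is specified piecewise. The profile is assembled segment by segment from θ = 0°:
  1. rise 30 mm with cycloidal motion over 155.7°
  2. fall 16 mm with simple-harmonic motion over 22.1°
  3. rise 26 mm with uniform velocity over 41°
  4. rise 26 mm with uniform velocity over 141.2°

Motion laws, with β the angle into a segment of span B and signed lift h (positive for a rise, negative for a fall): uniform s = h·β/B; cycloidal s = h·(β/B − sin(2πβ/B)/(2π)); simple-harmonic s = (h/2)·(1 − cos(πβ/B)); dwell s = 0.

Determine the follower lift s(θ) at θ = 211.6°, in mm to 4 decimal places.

seg 1 [0°–155.7°] cycloidal, h=30: full span → s += 30 → s = 30.0000
seg 2 [155.7°–177.8°] simple-harmonic, h=-16: full span → s += -16 → s = 14.0000
seg 3 [177.8°–218.8°] uniform, h=26: θ=211.6° here. β=33.8, B=41. 26·33.8/41 = 21.4341 → s = 35.4341

35.4341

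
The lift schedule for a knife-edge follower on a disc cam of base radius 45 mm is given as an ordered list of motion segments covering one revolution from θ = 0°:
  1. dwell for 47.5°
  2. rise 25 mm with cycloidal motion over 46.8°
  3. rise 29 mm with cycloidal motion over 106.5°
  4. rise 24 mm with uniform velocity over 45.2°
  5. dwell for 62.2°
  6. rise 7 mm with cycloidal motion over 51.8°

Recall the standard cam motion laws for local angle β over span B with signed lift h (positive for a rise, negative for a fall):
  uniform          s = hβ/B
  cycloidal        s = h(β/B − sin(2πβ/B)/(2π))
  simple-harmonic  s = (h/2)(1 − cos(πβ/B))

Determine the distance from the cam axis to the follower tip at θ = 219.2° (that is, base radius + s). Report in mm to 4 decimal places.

seg 1 [0°–47.5°] dwell: s stays 0.0000
seg 2 [47.5°–94.3°] cycloidal, h=25: full span → s += 25 → s = 25.0000
seg 3 [94.3°–200.8°] cycloidal, h=29: full span → s += 29 → s = 54.0000
seg 4 [200.8°–246°] uniform, h=24: θ=219.2° here. β=18.4, B=45.2. 24·18.4/45.2 = 9.7699 → s = 63.7699
radial distance = base radius + s = 45 + 63.7699 = 108.7699

108.7699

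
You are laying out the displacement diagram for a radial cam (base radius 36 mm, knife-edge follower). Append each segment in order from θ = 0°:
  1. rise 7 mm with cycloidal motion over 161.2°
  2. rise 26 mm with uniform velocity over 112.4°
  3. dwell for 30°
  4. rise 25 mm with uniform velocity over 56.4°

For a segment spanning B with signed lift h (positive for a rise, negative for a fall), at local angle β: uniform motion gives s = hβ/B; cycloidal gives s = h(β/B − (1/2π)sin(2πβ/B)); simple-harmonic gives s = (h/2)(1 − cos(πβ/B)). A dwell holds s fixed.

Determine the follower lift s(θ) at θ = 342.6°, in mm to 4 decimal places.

seg 1 [0°–161.2°] cycloidal, h=7: full span → s += 7 → s = 7.0000
seg 2 [161.2°–273.6°] uniform, h=26: full span → s += 26 → s = 33.0000
seg 3 [273.6°–303.6°] dwell: s stays 33.0000
seg 4 [303.6°–360°] uniform, h=25: θ=342.6° here. β=39, B=56.4. 25·39/56.4 = 17.2872 → s = 50.2872

50.2872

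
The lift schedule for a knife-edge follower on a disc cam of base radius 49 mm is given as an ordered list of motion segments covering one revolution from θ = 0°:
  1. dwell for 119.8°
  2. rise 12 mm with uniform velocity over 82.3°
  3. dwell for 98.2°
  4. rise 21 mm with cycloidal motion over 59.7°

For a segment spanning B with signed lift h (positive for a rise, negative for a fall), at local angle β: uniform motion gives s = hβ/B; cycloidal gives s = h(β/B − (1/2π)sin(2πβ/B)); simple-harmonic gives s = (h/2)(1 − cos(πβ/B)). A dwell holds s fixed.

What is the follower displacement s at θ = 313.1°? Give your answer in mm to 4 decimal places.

seg 1 [0°–119.8°] dwell: s stays 0.0000
seg 2 [119.8°–202.1°] uniform, h=12: full span → s += 12 → s = 12.0000
seg 3 [202.1°–300.3°] dwell: s stays 12.0000
seg 4 [300.3°–360°] cycloidal, h=21: θ=313.1° here. β=12.8, B=59.7. 21·(0.2144 − sin(2π·0.2144)/(2π)) = 1.2435 → s = 13.2435

13.2435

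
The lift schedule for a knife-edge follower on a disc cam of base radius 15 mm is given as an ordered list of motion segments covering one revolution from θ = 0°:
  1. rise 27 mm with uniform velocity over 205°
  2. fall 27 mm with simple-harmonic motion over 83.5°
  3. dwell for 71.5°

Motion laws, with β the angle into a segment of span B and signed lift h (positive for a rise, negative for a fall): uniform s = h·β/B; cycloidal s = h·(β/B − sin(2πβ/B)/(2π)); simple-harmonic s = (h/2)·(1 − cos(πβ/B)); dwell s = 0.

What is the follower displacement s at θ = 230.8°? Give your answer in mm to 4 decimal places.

seg 1 [0°–205°] uniform, h=27: full span → s += 27 → s = 27.0000
seg 2 [205°–288.5°] simple-harmonic, h=-27: θ=230.8° here. β=25.8, B=83.5. -27/2·(1 − cos(π·0.3090)) = -5.8762 → s = 21.1238

21.1238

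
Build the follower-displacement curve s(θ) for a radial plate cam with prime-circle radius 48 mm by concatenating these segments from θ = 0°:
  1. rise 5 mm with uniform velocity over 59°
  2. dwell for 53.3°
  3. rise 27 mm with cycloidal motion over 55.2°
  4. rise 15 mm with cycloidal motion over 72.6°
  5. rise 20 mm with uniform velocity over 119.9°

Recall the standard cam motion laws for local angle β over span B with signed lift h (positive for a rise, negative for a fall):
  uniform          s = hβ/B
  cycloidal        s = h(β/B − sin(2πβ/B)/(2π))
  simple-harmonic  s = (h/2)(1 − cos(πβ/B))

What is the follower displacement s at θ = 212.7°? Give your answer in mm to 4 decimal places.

seg 1 [0°–59°] uniform, h=5: full span → s += 5 → s = 5.0000
seg 2 [59°–112.3°] dwell: s stays 5.0000
seg 3 [112.3°–167.5°] cycloidal, h=27: full span → s += 27 → s = 32.0000
seg 4 [167.5°–240.1°] cycloidal, h=15: θ=212.7° here. β=45.2, B=72.6. 15·(0.6226 − sin(2π·0.6226)/(2π)) = 11.0012 → s = 43.0012

43.0012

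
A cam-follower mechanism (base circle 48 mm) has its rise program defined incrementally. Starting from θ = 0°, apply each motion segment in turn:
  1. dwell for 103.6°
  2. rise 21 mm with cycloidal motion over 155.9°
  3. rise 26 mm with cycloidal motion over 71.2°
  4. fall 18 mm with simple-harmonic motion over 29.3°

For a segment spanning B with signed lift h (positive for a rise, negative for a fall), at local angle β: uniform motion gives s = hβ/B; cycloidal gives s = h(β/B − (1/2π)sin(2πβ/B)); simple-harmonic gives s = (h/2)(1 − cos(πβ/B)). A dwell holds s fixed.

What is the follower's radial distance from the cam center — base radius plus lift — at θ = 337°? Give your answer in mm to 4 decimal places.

seg 1 [0°–103.6°] dwell: s stays 0.0000
seg 2 [103.6°–259.5°] cycloidal, h=21: full span → s += 21 → s = 21.0000
seg 3 [259.5°–330.7°] cycloidal, h=26: full span → s += 26 → s = 47.0000
seg 4 [330.7°–360°] simple-harmonic, h=-18: θ=337° here. β=6.3, B=29.3. -18/2·(1 − cos(π·0.2150)) = -1.9764 → s = 45.0236
radial distance = base radius + s = 48 + 45.0236 = 93.0236

93.0236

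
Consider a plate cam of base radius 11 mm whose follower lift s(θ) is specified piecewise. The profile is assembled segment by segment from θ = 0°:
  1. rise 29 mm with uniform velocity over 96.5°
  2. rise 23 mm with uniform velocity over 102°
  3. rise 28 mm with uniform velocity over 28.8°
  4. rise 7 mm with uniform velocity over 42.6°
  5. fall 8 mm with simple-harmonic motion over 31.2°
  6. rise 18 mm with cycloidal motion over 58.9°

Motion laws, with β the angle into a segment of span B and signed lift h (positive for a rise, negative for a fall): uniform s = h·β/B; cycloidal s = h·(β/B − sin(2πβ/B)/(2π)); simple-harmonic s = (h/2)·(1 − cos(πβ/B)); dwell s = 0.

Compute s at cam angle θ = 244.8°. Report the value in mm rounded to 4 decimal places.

seg 1 [0°–96.5°] uniform, h=29: full span → s += 29 → s = 29.0000
seg 2 [96.5°–198.5°] uniform, h=23: full span → s += 23 → s = 52.0000
seg 3 [198.5°–227.3°] uniform, h=28: full span → s += 28 → s = 80.0000
seg 4 [227.3°–269.9°] uniform, h=7: θ=244.8° here. β=17.5, B=42.6. 7·17.5/42.6 = 2.8756 → s = 82.8756

82.8756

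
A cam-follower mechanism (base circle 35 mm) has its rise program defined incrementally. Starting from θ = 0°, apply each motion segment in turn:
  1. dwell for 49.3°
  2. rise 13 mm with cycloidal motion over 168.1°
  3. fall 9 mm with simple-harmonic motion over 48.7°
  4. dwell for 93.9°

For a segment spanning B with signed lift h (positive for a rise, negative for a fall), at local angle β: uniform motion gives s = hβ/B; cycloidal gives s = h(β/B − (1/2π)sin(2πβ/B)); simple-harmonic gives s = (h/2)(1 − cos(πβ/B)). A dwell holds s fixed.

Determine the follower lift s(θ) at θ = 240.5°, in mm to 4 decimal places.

seg 1 [0°–49.3°] dwell: s stays 0.0000
seg 2 [49.3°–217.4°] cycloidal, h=13: full span → s += 13 → s = 13.0000
seg 3 [217.4°–266.1°] simple-harmonic, h=-9: θ=240.5° here. β=23.1, B=48.7. -9/2·(1 − cos(π·0.4743)) = -4.1375 → s = 8.8625

8.8625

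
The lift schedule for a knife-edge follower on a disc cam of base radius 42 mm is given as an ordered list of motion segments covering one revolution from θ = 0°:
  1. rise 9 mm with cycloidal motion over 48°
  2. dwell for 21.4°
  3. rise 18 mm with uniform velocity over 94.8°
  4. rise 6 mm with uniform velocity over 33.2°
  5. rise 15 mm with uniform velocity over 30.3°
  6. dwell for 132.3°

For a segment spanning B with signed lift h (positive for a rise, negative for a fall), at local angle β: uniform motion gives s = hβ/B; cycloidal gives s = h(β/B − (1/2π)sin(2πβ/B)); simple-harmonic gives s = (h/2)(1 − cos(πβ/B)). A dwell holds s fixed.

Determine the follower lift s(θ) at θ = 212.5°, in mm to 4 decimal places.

seg 1 [0°–48°] cycloidal, h=9: full span → s += 9 → s = 9.0000
seg 2 [48°–69.4°] dwell: s stays 9.0000
seg 3 [69.4°–164.2°] uniform, h=18: full span → s += 18 → s = 27.0000
seg 4 [164.2°–197.4°] uniform, h=6: full span → s += 6 → s = 33.0000
seg 5 [197.4°–227.7°] uniform, h=15: θ=212.5° here. β=15.1, B=30.3. 15·15.1/30.3 = 7.4752 → s = 40.4752

40.4752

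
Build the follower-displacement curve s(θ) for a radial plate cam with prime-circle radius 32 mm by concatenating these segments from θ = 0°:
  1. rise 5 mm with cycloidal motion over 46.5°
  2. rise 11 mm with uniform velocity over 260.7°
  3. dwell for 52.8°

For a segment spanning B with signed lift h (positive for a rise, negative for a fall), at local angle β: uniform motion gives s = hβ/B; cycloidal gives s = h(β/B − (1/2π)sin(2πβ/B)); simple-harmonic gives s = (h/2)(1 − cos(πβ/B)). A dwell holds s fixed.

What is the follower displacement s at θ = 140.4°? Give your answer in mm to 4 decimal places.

seg 1 [0°–46.5°] cycloidal, h=5: full span → s += 5 → s = 5.0000
seg 2 [46.5°–307.2°] uniform, h=11: θ=140.4° here. β=93.9, B=260.7. 11·93.9/260.7 = 3.9620 → s = 8.9620

8.9620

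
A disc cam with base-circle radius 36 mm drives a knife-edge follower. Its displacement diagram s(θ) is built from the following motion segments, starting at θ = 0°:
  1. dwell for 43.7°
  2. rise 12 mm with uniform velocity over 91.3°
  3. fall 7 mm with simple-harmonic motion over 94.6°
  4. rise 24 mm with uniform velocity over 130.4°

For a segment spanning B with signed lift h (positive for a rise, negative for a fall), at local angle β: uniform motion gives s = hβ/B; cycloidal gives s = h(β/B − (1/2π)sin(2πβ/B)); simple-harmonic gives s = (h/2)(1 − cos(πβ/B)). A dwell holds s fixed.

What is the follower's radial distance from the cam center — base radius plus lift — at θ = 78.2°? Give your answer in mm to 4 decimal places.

seg 1 [0°–43.7°] dwell: s stays 0.0000
seg 2 [43.7°–135°] uniform, h=12: θ=78.2° here. β=34.5, B=91.3. 12·34.5/91.3 = 4.5345 → s = 4.5345
radial distance = base radius + s = 36 + 4.5345 = 40.5345

40.5345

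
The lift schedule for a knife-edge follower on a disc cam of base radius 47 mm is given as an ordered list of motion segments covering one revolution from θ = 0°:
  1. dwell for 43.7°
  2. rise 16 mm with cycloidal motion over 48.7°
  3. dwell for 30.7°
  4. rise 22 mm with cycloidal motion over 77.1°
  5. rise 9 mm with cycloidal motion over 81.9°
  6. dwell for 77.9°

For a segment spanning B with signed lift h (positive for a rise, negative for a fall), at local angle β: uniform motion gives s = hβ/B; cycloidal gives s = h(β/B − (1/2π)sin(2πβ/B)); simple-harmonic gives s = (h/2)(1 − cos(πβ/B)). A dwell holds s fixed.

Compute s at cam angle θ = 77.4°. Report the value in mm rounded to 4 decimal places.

seg 1 [0°–43.7°] dwell: s stays 0.0000
seg 2 [43.7°–92.4°] cycloidal, h=16: θ=77.4° here. β=33.7, B=48.7. 16·(0.6920 − sin(2π·0.6920)/(2π)) = 13.4511 → s = 13.4511

13.4511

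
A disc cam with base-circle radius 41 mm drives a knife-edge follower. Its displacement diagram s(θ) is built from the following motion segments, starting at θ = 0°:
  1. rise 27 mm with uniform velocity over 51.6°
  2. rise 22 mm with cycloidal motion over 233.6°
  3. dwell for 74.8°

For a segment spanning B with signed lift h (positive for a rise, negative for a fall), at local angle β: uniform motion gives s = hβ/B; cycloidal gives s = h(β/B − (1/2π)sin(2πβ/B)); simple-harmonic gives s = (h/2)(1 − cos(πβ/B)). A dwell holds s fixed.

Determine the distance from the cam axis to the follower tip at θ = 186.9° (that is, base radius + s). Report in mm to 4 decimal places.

seg 1 [0°–51.6°] uniform, h=27: full span → s += 27 → s = 27.0000
seg 2 [51.6°–285.2°] cycloidal, h=22: θ=186.9° here. β=135.3, B=233.6. 22·(0.5792 − sin(2π·0.5792)/(2π)) = 14.4136 → s = 41.4136
radial distance = base radius + s = 41 + 41.4136 = 82.4136

82.4136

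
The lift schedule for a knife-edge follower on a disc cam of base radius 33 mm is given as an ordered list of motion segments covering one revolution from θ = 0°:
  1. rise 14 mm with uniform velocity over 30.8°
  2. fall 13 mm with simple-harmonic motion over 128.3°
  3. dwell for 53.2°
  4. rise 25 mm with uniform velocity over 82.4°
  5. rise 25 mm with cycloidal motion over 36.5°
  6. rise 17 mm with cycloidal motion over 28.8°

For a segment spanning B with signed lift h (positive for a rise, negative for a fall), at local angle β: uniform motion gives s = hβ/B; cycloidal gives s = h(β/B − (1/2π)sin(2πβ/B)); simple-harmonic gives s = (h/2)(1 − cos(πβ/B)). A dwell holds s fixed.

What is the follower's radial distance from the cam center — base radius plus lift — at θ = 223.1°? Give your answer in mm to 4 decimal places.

seg 1 [0°–30.8°] uniform, h=14: full span → s += 14 → s = 14.0000
seg 2 [30.8°–159.1°] simple-harmonic, h=-13: full span → s += -13 → s = 1.0000
seg 3 [159.1°–212.3°] dwell: s stays 1.0000
seg 4 [212.3°–294.7°] uniform, h=25: θ=223.1° here. β=10.8, B=82.4. 25·10.8/82.4 = 3.2767 → s = 4.2767
radial distance = base radius + s = 33 + 4.2767 = 37.2767

37.2767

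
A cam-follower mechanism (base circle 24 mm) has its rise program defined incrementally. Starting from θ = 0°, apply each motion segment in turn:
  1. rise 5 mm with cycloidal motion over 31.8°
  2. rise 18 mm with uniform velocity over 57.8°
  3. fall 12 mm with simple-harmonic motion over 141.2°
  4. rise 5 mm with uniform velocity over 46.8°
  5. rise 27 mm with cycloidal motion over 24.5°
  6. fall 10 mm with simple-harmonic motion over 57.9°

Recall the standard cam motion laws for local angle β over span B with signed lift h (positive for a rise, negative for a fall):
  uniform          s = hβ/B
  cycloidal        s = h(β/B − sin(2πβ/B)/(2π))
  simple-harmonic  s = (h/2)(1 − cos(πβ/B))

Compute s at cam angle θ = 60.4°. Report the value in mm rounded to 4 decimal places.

seg 1 [0°–31.8°] cycloidal, h=5: full span → s += 5 → s = 5.0000
seg 2 [31.8°–89.6°] uniform, h=18: θ=60.4° here. β=28.6, B=57.8. 18·28.6/57.8 = 8.9066 → s = 13.9066

13.9066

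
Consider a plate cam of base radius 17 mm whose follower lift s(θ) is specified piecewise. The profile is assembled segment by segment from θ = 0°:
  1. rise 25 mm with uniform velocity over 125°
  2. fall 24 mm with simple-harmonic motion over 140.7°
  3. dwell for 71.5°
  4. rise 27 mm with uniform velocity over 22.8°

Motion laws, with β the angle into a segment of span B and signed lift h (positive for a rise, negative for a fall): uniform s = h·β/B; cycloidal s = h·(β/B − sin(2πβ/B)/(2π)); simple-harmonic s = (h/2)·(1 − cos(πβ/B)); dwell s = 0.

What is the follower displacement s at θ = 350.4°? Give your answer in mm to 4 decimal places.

seg 1 [0°–125°] uniform, h=25: full span → s += 25 → s = 25.0000
seg 2 [125°–265.7°] simple-harmonic, h=-24: full span → s += -24 → s = 1.0000
seg 3 [265.7°–337.2°] dwell: s stays 1.0000
seg 4 [337.2°–360°] uniform, h=27: θ=350.4° here. β=13.2, B=22.8. 27·13.2/22.8 = 15.6316 → s = 16.6316

16.6316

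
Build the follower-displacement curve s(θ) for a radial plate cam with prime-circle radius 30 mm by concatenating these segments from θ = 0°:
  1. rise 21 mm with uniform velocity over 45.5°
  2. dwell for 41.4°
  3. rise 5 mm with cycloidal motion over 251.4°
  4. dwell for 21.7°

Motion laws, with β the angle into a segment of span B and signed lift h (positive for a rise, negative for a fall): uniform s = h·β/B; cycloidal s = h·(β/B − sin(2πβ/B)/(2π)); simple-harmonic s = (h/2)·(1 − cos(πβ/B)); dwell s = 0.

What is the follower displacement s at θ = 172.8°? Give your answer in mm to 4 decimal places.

seg 1 [0°–45.5°] uniform, h=21: full span → s += 21 → s = 21.0000
seg 2 [45.5°–86.9°] dwell: s stays 21.0000
seg 3 [86.9°–338.3°] cycloidal, h=5: θ=172.8° here. β=85.9, B=251.4. 5·(0.3417 − sin(2π·0.3417)/(2π)) = 1.0411 → s = 22.0411

22.0411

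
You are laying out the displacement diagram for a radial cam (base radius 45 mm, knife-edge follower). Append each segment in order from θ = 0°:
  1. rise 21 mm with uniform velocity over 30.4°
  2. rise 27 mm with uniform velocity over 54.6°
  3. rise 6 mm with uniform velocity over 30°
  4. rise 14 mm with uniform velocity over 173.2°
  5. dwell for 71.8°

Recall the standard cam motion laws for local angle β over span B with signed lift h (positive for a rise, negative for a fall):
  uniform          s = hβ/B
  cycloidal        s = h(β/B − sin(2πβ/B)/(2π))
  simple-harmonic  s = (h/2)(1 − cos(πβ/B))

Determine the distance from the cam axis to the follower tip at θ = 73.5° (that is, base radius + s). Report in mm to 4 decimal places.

seg 1 [0°–30.4°] uniform, h=21: full span → s += 21 → s = 21.0000
seg 2 [30.4°–85°] uniform, h=27: θ=73.5° here. β=43.1, B=54.6. 27·43.1/54.6 = 21.3132 → s = 42.3132
radial distance = base radius + s = 45 + 42.3132 = 87.3132

87.3132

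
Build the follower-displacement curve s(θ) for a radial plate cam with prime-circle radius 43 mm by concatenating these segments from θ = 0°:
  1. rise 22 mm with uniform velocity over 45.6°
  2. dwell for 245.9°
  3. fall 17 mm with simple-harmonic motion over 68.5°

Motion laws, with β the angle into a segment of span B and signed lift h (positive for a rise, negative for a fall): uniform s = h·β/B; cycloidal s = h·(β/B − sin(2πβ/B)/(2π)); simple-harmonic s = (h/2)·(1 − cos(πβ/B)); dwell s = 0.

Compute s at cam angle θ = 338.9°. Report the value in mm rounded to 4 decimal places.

seg 1 [0°–45.6°] uniform, h=22: full span → s += 22 → s = 22.0000
seg 2 [45.6°–291.5°] dwell: s stays 22.0000
seg 3 [291.5°–360°] simple-harmonic, h=-17: θ=338.9° here. β=47.4, B=68.5. -17/2·(1 − cos(π·0.6920)) = -13.3211 → s = 8.6789

8.6789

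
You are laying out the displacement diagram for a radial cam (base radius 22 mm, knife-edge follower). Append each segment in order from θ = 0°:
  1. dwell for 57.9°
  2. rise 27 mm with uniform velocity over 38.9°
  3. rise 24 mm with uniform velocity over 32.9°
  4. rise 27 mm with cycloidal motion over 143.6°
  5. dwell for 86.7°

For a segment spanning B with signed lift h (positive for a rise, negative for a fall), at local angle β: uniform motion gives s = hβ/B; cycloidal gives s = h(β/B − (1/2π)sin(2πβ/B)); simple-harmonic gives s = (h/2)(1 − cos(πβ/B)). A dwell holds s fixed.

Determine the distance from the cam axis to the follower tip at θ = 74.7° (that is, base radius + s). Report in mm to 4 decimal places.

seg 1 [0°–57.9°] dwell: s stays 0.0000
seg 2 [57.9°–96.8°] uniform, h=27: θ=74.7° here. β=16.8, B=38.9. 27·16.8/38.9 = 11.6607 → s = 11.6607
radial distance = base radius + s = 22 + 11.6607 = 33.6607

33.6607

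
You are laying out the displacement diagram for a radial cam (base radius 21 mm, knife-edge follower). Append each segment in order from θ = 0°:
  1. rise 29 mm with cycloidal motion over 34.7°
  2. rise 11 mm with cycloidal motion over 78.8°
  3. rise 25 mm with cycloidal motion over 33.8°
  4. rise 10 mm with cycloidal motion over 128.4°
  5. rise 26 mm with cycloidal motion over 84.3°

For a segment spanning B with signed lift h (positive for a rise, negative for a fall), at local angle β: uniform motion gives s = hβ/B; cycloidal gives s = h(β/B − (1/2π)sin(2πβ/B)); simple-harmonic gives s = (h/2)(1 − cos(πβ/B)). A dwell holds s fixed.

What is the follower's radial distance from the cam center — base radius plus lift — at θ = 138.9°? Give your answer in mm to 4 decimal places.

seg 1 [0°–34.7°] cycloidal, h=29: full span → s += 29 → s = 29.0000
seg 2 [34.7°–113.5°] cycloidal, h=11: full span → s += 11 → s = 40.0000
seg 3 [113.5°–147.3°] cycloidal, h=25: θ=138.9° here. β=25.4, B=33.8. 25·(0.7515 − sin(2π·0.7515)/(2π)) = 22.7657 → s = 62.7657
radial distance = base radius + s = 21 + 62.7657 = 83.7657

83.7657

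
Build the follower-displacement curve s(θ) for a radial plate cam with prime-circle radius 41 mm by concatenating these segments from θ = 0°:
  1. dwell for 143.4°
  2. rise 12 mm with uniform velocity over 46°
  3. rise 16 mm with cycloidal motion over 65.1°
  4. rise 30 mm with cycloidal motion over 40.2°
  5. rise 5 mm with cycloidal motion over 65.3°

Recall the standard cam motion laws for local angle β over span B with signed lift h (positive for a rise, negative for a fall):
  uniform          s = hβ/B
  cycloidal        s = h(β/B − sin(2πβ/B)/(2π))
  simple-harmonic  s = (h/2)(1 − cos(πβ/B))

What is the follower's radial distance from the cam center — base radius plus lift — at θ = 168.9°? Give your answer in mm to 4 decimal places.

seg 1 [0°–143.4°] dwell: s stays 0.0000
seg 2 [143.4°–189.4°] uniform, h=12: θ=168.9° here. β=25.5, B=46. 12·25.5/46 = 6.6522 → s = 6.6522
radial distance = base radius + s = 41 + 6.6522 = 47.6522

47.6522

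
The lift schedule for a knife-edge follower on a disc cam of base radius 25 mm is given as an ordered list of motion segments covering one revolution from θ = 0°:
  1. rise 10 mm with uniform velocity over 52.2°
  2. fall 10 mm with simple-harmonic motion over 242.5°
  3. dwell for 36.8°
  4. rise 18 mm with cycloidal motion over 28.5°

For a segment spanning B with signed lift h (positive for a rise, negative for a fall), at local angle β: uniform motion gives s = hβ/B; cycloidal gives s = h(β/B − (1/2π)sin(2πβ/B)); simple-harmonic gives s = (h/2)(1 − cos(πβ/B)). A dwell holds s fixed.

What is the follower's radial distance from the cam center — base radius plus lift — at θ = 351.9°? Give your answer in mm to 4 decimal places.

seg 1 [0°–52.2°] uniform, h=10: full span → s += 10 → s = 10.0000
seg 2 [52.2°–294.7°] simple-harmonic, h=-10: full span → s += -10 → s = 0.0000
seg 3 [294.7°–331.5°] dwell: s stays 0.0000
seg 4 [331.5°–360°] cycloidal, h=18: θ=351.9° here. β=20.4, B=28.5. 18·(0.7158 − sin(2π·0.7158)/(2π)) = 15.6831 → s = 15.6831
radial distance = base radius + s = 25 + 15.6831 = 40.6831

40.6831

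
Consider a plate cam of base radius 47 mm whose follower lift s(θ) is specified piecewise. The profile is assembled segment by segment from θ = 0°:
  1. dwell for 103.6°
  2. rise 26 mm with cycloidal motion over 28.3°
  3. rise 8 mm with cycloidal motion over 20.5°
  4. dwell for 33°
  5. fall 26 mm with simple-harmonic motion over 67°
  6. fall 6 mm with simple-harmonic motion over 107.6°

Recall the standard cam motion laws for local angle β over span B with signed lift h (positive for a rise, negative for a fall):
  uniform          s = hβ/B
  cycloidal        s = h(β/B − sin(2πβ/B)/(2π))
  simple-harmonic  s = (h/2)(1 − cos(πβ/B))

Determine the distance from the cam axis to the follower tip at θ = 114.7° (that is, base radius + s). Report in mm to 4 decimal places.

seg 1 [0°–103.6°] dwell: s stays 0.0000
seg 2 [103.6°–131.9°] cycloidal, h=26: θ=114.7° here. β=11.1, B=28.3. 26·(0.3922 − sin(2π·0.3922)/(2π)) = 7.6051 → s = 7.6051
radial distance = base radius + s = 47 + 7.6051 = 54.6051

54.6051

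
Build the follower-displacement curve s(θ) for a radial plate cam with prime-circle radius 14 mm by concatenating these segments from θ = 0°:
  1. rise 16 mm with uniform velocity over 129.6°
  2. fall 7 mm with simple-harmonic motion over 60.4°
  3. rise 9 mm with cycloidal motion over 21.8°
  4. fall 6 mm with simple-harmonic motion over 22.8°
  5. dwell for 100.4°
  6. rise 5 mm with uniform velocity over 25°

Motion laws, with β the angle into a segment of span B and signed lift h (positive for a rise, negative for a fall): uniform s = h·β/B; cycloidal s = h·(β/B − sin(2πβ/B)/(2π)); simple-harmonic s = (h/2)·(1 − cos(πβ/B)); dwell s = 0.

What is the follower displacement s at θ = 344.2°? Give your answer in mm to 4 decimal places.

seg 1 [0°–129.6°] uniform, h=16: full span → s += 16 → s = 16.0000
seg 2 [129.6°–190°] simple-harmonic, h=-7: full span → s += -7 → s = 9.0000
seg 3 [190°–211.8°] cycloidal, h=9: full span → s += 9 → s = 18.0000
seg 4 [211.8°–234.6°] simple-harmonic, h=-6: full span → s += -6 → s = 12.0000
seg 5 [234.6°–335°] dwell: s stays 12.0000
seg 6 [335°–360°] uniform, h=5: θ=344.2° here. β=9.2, B=25. 5·9.2/25 = 1.8400 → s = 13.8400

13.8400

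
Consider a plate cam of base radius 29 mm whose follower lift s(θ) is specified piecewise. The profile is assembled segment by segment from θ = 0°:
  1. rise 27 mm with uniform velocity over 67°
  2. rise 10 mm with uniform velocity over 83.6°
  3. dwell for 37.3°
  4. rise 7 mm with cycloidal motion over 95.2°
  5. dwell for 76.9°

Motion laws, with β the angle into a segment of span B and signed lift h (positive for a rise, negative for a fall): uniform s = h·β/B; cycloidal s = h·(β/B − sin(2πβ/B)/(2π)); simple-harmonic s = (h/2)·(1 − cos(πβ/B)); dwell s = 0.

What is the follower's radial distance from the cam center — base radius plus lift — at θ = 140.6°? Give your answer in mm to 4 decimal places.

seg 1 [0°–67°] uniform, h=27: full span → s += 27 → s = 27.0000
seg 2 [67°–150.6°] uniform, h=10: θ=140.6° here. β=73.6, B=83.6. 10·73.6/83.6 = 8.8038 → s = 35.8038
radial distance = base radius + s = 29 + 35.8038 = 64.8038

64.8038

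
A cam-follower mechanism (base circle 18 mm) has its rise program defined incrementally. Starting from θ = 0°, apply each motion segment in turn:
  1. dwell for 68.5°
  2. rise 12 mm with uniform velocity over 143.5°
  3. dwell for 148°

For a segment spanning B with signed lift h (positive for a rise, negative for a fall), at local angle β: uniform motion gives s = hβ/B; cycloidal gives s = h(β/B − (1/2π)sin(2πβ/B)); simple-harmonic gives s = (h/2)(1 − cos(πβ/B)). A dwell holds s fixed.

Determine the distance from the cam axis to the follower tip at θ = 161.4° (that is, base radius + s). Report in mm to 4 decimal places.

seg 1 [0°–68.5°] dwell: s stays 0.0000
seg 2 [68.5°–212°] uniform, h=12: θ=161.4° here. β=92.9, B=143.5. 12·92.9/143.5 = 7.7686 → s = 7.7686
radial distance = base radius + s = 18 + 7.7686 = 25.7686

25.7686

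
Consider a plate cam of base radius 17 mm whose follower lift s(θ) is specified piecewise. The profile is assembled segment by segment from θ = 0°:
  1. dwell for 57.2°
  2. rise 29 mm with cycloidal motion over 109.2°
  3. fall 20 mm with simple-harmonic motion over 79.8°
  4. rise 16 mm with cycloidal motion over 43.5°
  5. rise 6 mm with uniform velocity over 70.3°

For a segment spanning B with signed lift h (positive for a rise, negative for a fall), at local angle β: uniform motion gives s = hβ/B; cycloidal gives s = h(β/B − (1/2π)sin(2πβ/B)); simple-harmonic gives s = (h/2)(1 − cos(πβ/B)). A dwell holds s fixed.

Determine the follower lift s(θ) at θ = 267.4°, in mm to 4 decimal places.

seg 1 [0°–57.2°] dwell: s stays 0.0000
seg 2 [57.2°–166.4°] cycloidal, h=29: full span → s += 29 → s = 29.0000
seg 3 [166.4°–246.2°] simple-harmonic, h=-20: full span → s += -20 → s = 9.0000
seg 4 [246.2°–289.7°] cycloidal, h=16: θ=267.4° here. β=21.2, B=43.5. 16·(0.4874 − sin(2π·0.4874)/(2π)) = 7.5956 → s = 16.5956

16.5956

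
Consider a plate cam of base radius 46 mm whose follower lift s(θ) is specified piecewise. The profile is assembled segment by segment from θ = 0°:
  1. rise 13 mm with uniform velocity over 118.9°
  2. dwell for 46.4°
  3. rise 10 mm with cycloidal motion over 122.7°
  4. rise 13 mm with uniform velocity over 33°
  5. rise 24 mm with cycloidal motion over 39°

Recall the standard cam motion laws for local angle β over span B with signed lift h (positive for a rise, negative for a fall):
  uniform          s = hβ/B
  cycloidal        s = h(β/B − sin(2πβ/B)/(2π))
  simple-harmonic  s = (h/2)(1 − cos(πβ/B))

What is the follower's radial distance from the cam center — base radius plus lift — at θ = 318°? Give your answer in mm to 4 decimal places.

seg 1 [0°–118.9°] uniform, h=13: full span → s += 13 → s = 13.0000
seg 2 [118.9°–165.3°] dwell: s stays 13.0000
seg 3 [165.3°–288°] cycloidal, h=10: full span → s += 10 → s = 23.0000
seg 4 [288°–321°] uniform, h=13: θ=318° here. β=30, B=33. 13·30/33 = 11.8182 → s = 34.8182
radial distance = base radius + s = 46 + 34.8182 = 80.8182

80.8182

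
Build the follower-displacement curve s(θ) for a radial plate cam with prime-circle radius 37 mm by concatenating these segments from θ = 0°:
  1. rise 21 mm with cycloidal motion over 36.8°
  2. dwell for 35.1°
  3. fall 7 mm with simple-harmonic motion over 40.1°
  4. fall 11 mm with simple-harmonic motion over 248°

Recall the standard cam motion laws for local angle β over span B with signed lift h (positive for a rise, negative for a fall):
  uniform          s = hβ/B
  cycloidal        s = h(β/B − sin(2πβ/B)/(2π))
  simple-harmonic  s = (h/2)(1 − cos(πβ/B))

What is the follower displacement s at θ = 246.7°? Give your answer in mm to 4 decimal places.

seg 1 [0°–36.8°] cycloidal, h=21: full span → s += 21 → s = 21.0000
seg 2 [36.8°–71.9°] dwell: s stays 21.0000
seg 3 [71.9°–112°] simple-harmonic, h=-7: full span → s += -7 → s = 14.0000
seg 4 [112°–360°] simple-harmonic, h=-11: θ=246.7° here. β=134.7, B=248. -11/2·(1 − cos(π·0.5431)) = -6.2432 → s = 7.7568

7.7568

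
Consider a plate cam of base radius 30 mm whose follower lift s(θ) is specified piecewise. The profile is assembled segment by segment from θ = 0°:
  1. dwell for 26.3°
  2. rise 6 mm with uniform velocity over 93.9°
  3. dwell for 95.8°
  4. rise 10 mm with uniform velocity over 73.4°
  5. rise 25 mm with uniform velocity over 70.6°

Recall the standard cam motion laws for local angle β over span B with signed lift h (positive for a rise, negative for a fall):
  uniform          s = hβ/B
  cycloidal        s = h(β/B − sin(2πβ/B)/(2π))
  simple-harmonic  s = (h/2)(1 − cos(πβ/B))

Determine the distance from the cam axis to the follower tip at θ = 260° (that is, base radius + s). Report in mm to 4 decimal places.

seg 1 [0°–26.3°] dwell: s stays 0.0000
seg 2 [26.3°–120.2°] uniform, h=6: full span → s += 6 → s = 6.0000
seg 3 [120.2°–216°] dwell: s stays 6.0000
seg 4 [216°–289.4°] uniform, h=10: θ=260° here. β=44, B=73.4. 10·44/73.4 = 5.9946 → s = 11.9946
radial distance = base radius + s = 30 + 11.9946 = 41.9946

41.9946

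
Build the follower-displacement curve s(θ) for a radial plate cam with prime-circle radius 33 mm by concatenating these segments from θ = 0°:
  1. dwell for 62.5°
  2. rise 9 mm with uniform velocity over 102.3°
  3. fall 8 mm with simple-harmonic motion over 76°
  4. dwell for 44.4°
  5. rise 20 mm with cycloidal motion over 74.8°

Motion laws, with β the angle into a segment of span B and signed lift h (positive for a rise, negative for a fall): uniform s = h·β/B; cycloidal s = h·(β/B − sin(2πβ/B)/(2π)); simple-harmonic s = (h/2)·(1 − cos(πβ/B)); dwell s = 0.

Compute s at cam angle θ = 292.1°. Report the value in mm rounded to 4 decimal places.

seg 1 [0°–62.5°] dwell: s stays 0.0000
seg 2 [62.5°–164.8°] uniform, h=9: full span → s += 9 → s = 9.0000
seg 3 [164.8°–240.8°] simple-harmonic, h=-8: full span → s += -8 → s = 1.0000
seg 4 [240.8°–285.2°] dwell: s stays 1.0000
seg 5 [285.2°–360°] cycloidal, h=20: θ=292.1° here. β=6.9, B=74.8. 20·(0.0922 − sin(2π·0.0922)/(2π)) = 0.1016 → s = 1.1016

1.1016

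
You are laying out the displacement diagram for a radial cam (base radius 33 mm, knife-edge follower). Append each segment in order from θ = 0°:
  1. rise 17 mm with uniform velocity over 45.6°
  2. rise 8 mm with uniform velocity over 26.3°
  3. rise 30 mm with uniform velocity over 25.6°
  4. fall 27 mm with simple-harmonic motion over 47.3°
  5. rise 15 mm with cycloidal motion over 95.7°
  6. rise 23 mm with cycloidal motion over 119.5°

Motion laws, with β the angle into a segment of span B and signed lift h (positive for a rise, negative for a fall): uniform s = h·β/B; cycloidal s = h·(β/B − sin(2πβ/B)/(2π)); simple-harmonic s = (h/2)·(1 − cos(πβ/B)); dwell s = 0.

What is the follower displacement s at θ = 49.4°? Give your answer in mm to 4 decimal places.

seg 1 [0°–45.6°] uniform, h=17: full span → s += 17 → s = 17.0000
seg 2 [45.6°–71.9°] uniform, h=8: θ=49.4° here. β=3.8, B=26.3. 8·3.8/26.3 = 1.1559 → s = 18.1559

18.1559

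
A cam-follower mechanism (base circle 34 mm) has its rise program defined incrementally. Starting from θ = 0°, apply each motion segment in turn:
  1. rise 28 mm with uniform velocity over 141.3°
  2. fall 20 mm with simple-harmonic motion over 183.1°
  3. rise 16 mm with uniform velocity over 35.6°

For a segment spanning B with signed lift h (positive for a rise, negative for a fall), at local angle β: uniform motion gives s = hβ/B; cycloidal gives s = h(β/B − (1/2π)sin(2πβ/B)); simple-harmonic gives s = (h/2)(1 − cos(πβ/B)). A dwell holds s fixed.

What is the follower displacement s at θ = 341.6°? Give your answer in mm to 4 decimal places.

seg 1 [0°–141.3°] uniform, h=28: full span → s += 28 → s = 28.0000
seg 2 [141.3°–324.4°] simple-harmonic, h=-20: full span → s += -20 → s = 8.0000
seg 3 [324.4°–360°] uniform, h=16: θ=341.6° here. β=17.2, B=35.6. 16·17.2/35.6 = 7.7303 → s = 15.7303

15.7303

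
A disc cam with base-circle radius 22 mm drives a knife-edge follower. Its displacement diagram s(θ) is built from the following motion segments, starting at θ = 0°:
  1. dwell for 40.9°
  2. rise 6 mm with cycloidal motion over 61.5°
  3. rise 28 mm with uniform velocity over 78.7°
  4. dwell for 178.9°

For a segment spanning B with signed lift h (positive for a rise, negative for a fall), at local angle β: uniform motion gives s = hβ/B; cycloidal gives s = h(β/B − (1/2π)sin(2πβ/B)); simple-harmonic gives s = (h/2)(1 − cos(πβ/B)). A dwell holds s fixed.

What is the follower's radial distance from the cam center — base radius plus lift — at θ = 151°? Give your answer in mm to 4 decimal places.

seg 1 [0°–40.9°] dwell: s stays 0.0000
seg 2 [40.9°–102.4°] cycloidal, h=6: full span → s += 6 → s = 6.0000
seg 3 [102.4°–181.1°] uniform, h=28: θ=151° here. β=48.6, B=78.7. 28·48.6/78.7 = 17.2910 → s = 23.2910
radial distance = base radius + s = 22 + 23.2910 = 45.2910

45.2910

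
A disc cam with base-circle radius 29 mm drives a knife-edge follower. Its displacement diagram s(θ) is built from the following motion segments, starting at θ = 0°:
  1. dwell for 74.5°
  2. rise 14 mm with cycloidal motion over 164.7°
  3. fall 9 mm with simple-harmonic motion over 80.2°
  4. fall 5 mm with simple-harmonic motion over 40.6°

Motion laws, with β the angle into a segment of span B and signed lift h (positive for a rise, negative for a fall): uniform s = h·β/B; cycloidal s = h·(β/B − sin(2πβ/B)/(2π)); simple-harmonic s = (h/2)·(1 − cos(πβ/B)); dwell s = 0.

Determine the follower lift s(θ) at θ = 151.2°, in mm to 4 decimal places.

seg 1 [0°–74.5°] dwell: s stays 0.0000
seg 2 [74.5°–239.2°] cycloidal, h=14: θ=151.2° here. β=76.7, B=164.7. 14·(0.4657 − sin(2π·0.4657)/(2π)) = 6.0432 → s = 6.0432

6.0432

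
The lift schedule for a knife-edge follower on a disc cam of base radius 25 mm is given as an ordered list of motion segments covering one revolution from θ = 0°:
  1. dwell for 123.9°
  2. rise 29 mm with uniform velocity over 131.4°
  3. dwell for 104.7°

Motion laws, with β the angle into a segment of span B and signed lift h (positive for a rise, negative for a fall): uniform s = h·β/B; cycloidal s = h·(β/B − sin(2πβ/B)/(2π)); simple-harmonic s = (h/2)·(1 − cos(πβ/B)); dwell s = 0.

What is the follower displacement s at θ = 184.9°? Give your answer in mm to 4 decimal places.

seg 1 [0°–123.9°] dwell: s stays 0.0000
seg 2 [123.9°–255.3°] uniform, h=29: θ=184.9° here. β=61, B=131.4. 29·61/131.4 = 13.4627 → s = 13.4627

13.4627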